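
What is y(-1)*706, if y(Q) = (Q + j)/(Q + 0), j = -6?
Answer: 4942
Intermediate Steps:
y(Q) = (-6 + Q)/Q (y(Q) = (Q - 6)/(Q + 0) = (-6 + Q)/Q)
y(-1)*706 = ((-6 - 1)/(-1))*706 = -1*(-7)*706 = 7*706 = 4942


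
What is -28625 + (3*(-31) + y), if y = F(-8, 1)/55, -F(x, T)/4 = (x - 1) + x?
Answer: -1579422/55 ≈ -28717.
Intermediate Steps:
F(x, T) = 4 - 8*x (F(x, T) = -4*((x - 1) + x) = -4*((-1 + x) + x) = -4*(-1 + 2*x) = 4 - 8*x)
y = 68/55 (y = (4 - 8*(-8))/55 = (4 + 64)*(1/55) = 68*(1/55) = 68/55 ≈ 1.2364)
-28625 + (3*(-31) + y) = -28625 + (3*(-31) + 68/55) = -28625 + (-93 + 68/55) = -28625 - 5047/55 = -1579422/55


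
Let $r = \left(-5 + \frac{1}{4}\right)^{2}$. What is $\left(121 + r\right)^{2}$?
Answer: $\frac{5276209}{256} \approx 20610.0$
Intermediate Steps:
$r = \frac{361}{16}$ ($r = \left(-5 + \frac{1}{4}\right)^{2} = \left(- \frac{19}{4}\right)^{2} = \frac{361}{16} \approx 22.563$)
$\left(121 + r\right)^{2} = \left(121 + \frac{361}{16}\right)^{2} = \left(\frac{2297}{16}\right)^{2} = \frac{5276209}{256}$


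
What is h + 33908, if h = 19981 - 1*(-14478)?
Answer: 68367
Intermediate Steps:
h = 34459 (h = 19981 + 14478 = 34459)
h + 33908 = 34459 + 33908 = 68367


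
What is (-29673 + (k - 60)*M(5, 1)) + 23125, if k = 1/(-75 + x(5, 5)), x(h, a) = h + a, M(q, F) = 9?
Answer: -460729/65 ≈ -7088.1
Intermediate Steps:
x(h, a) = a + h
k = -1/65 (k = 1/(-75 + (5 + 5)) = 1/(-75 + 10) = 1/(-65) = -1/65 ≈ -0.015385)
(-29673 + (k - 60)*M(5, 1)) + 23125 = (-29673 + (-1/65 - 60)*9) + 23125 = (-29673 - 3901/65*9) + 23125 = (-29673 - 35109/65) + 23125 = -1963854/65 + 23125 = -460729/65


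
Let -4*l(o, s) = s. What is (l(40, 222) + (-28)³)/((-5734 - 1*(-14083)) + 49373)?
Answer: -44015/115444 ≈ -0.38127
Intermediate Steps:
l(o, s) = -s/4
(l(40, 222) + (-28)³)/((-5734 - 1*(-14083)) + 49373) = (-¼*222 + (-28)³)/((-5734 - 1*(-14083)) + 49373) = (-111/2 - 21952)/((-5734 + 14083) + 49373) = -44015/(2*(8349 + 49373)) = -44015/2/57722 = -44015/2*1/57722 = -44015/115444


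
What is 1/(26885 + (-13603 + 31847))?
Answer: 1/45129 ≈ 2.2159e-5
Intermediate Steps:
1/(26885 + (-13603 + 31847)) = 1/(26885 + 18244) = 1/45129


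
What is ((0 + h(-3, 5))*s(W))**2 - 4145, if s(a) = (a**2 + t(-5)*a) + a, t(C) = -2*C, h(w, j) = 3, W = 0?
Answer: -4145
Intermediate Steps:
s(a) = a**2 + 11*a (s(a) = (a**2 + (-2*(-5))*a) + a = (a**2 + 10*a) + a = a**2 + 11*a)
((0 + h(-3, 5))*s(W))**2 - 4145 = ((0 + 3)*(0*(11 + 0)))**2 - 4145 = (3*(0*11))**2 - 4145 = (3*0)**2 - 4145 = 0**2 - 4145 = 0 - 4145 = -4145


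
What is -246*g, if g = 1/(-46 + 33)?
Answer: 246/13 ≈ 18.923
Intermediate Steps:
g = -1/13 (g = 1/(-13) = -1/13 ≈ -0.076923)
-246*g = -246*(-1/13) = 246/13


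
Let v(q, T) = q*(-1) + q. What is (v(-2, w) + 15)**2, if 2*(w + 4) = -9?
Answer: 225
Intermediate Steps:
w = -17/2 (w = -4 + (1/2)*(-9) = -4 - 9/2 = -17/2 ≈ -8.5000)
v(q, T) = 0 (v(q, T) = -q + q = 0)
(v(-2, w) + 15)**2 = (0 + 15)**2 = 15**2 = 225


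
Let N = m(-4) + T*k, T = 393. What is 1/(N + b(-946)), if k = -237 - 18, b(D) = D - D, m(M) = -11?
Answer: -1/100226 ≈ -9.9774e-6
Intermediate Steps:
b(D) = 0
k = -255
N = -100226 (N = -11 + 393*(-255) = -11 - 100215 = -100226)
1/(N + b(-946)) = 1/(-100226 + 0) = 1/(-100226) = -1/100226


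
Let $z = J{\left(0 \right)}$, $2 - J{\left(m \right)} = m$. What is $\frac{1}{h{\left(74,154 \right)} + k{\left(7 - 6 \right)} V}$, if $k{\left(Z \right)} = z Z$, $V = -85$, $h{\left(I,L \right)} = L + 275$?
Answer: $\frac{1}{259} \approx 0.003861$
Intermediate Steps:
$J{\left(m \right)} = 2 - m$
$z = 2$ ($z = 2 - 0 = 2 + 0 = 2$)
$h{\left(I,L \right)} = 275 + L$
$k{\left(Z \right)} = 2 Z$
$\frac{1}{h{\left(74,154 \right)} + k{\left(7 - 6 \right)} V} = \frac{1}{\left(275 + 154\right) + 2 \left(7 - 6\right) \left(-85\right)} = \frac{1}{429 + 2 \left(7 - 6\right) \left(-85\right)} = \frac{1}{429 + 2 \cdot 1 \left(-85\right)} = \frac{1}{429 + 2 \left(-85\right)} = \frac{1}{429 - 170} = \frac{1}{259}$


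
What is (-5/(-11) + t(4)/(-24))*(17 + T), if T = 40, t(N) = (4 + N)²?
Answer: -1387/11 ≈ -126.09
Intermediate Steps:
(-5/(-11) + t(4)/(-24))*(17 + T) = (-5/(-11) + (4 + 4)²/(-24))*(17 + 40) = (-5*(-1/11) + 8²*(-1/24))*57 = (5/11 + 64*(-1/24))*57 = (5/11 - 8/3)*57 = -73/33*57 = -1387/11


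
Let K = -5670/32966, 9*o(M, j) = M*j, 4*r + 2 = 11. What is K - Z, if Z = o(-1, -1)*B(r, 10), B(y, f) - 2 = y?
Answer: -382271/593388 ≈ -0.64422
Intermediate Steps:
r = 9/4 (r = -½ + (¼)*11 = -½ + 11/4 = 9/4 ≈ 2.2500)
o(M, j) = M*j/9 (o(M, j) = (M*j)/9 = M*j/9)
B(y, f) = 2 + y
K = -2835/16483 (K = -5670*1/32966 = -2835/16483 ≈ -0.17200)
Z = 17/36 (Z = ((⅑)*(-1)*(-1))*(2 + 9/4) = (⅑)*(17/4) = 17/36 ≈ 0.47222)
K - Z = -2835/16483 - 1*17/36 = -2835/16483 - 17/36 = -382271/593388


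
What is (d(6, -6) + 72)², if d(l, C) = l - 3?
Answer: 5625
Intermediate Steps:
d(l, C) = -3 + l
(d(6, -6) + 72)² = ((-3 + 6) + 72)² = (3 + 72)² = 75² = 5625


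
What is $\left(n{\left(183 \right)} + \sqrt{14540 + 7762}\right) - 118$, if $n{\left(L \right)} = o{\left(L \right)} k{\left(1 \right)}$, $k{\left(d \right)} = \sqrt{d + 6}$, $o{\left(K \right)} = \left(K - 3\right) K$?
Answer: $-118 + 3 \sqrt{2478} + 32940 \sqrt{7} \approx 87182.0$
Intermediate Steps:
$o{\left(K \right)} = K \left(-3 + K\right)$ ($o{\left(K \right)} = \left(-3 + K\right) K = K \left(-3 + K\right)$)
$k{\left(d \right)} = \sqrt{6 + d}$
$n{\left(L \right)} = L \sqrt{7} \left(-3 + L\right)$ ($n{\left(L \right)} = L \left(-3 + L\right) \sqrt{6 + 1} = L \left(-3 + L\right) \sqrt{7} = L \sqrt{7} \left(-3 + L\right)$)
$\left(n{\left(183 \right)} + \sqrt{14540 + 7762}\right) - 118 = \left(183 \sqrt{7} \left(-3 + 183\right) + \sqrt{14540 + 7762}\right) - 118 = \left(183 \sqrt{7} \cdot 180 + \sqrt{22302}\right) - 118 = \left(32940 \sqrt{7} + 3 \sqrt{2478}\right) - 118 = \left(3 \sqrt{2478} + 32940 \sqrt{7}\right) - 118 = -118 + 3 \sqrt{2478} + 32940 \sqrt{7}$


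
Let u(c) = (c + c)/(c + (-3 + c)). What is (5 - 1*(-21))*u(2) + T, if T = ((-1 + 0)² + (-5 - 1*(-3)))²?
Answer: 105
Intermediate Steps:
u(c) = 2*c/(-3 + 2*c) (u(c) = (2*c)/(-3 + 2*c) = 2*c/(-3 + 2*c))
T = 1 (T = ((-1)² + (-5 + 3))² = (1 - 2)² = (-1)² = 1)
(5 - 1*(-21))*u(2) + T = (5 - 1*(-21))*(2*2/(-3 + 2*2)) + 1 = (5 + 21)*(2*2/(-3 + 4)) + 1 = 26*(2*2/1) + 1 = 26*(2*2*1) + 1 = 26*4 + 1 = 104 + 1 = 105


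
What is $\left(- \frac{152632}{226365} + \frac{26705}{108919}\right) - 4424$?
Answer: $- \frac{109086287747923}{24655449435} \approx -4424.4$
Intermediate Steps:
$\left(- \frac{152632}{226365} + \frac{26705}{108919}\right) - 4424 = - \frac{10579447483}{24655449435} - 4424 = - \frac{109086287747923}{24655449435}$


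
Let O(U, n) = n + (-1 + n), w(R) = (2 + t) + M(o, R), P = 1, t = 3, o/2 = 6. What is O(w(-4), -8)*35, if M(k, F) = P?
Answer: -595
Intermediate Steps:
o = 12 (o = 2*6 = 12)
M(k, F) = 1
w(R) = 6 (w(R) = (2 + 3) + 1 = 5 + 1 = 6)
O(U, n) = -1 + 2*n
O(w(-4), -8)*35 = (-1 + 2*(-8))*35 = (-1 - 16)*35 = -17*35 = -595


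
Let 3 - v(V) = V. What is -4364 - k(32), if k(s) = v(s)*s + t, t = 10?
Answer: -3446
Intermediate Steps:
v(V) = 3 - V
k(s) = 10 + s*(3 - s) (k(s) = (3 - s)*s + 10 = s*(3 - s) + 10 = 10 + s*(3 - s))
-4364 - k(32) = -4364 - (10 - 1*32*(-3 + 32)) = -4364 - (10 - 1*32*29) = -4364 - (10 - 928) = -4364 - 1*(-918) = -4364 + 918 = -3446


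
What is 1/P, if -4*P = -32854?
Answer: 2/16427 ≈ 0.00012175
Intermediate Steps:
P = 16427/2 (P = -¼*(-32854) = 16427/2 ≈ 8213.5)
1/P = 1/(16427/2) = 2/16427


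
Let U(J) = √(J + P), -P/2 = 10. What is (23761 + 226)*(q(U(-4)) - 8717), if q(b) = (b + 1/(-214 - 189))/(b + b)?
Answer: -418165371/2 + 23987*I*√6/9672 ≈ -2.0908e+8 + 6.0748*I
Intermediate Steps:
P = -20 (P = -2*10 = -20)
U(J) = √(-20 + J) (U(J) = √(J - 20) = √(-20 + J))
q(b) = (-1/403 + b)/(2*b) (q(b) = (b + 1/(-403))/((2*b)) = (b - 1/403)*(1/(2*b)) = (-1/403 + b)*(1/(2*b)) = (-1/403 + b)/(2*b))
(23761 + 226)*(q(U(-4)) - 8717) = (23761 + 226)*((-1 + 403*√(-20 - 4))/(806*(√(-20 - 4))) - 8717) = 23987*((-1 + 403*√(-24))/(806*(√(-24))) - 8717) = 23987*((-1 + 403*(2*I*√6))/(806*((2*I*√6))) - 8717) = 23987*((-I*√6/12)*(-1 + 806*I*√6)/806 - 8717) = 23987*(-I*√6*(-1 + 806*I*√6)/9672 - 8717) = 23987*(-8717 - I*√6*(-1 + 806*I*√6)/9672) = -209094679 - 23987*I*√6*(-1 + 806*I*√6)/9672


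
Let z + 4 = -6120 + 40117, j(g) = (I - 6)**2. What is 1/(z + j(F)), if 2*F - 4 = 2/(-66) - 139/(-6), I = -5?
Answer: 1/34114 ≈ 2.9313e-5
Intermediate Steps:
F = 597/44 (F = 2 + (2/(-66) - 139/(-6))/2 = 2 + (2*(-1/66) - 139*(-1/6))/2 = 2 + (-1/33 + 139/6)/2 = 2 + (1/2)*(509/22) = 2 + 509/44 = 597/44 ≈ 13.568)
j(g) = 121 (j(g) = (-5 - 6)**2 = (-11)**2 = 121)
z = 33993 (z = -4 + (-6120 + 40117) = -4 + 33997 = 33993)
1/(z + j(F)) = 1/(33993 + 121) = 1/34114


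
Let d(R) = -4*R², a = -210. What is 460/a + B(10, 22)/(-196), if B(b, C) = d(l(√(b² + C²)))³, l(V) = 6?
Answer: 2239166/147 ≈ 15232.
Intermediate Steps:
B(b, C) = -2985984 (B(b, C) = (-4*6²)³ = (-4*36)³ = (-144)³ = -2985984)
460/a + B(10, 22)/(-196) = 460/(-210) - 2985984/(-196) = 460*(-1/210) - 2985984*(-1/196) = -46/21 + 746496/49 = 2239166/147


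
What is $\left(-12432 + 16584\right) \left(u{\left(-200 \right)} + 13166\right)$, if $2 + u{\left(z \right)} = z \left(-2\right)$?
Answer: $56317728$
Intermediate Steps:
$u{\left(z \right)} = -2 - 2 z$ ($u{\left(z \right)} = -2 + z \left(-2\right) = -2 - 2 z$)
$\left(-12432 + 16584\right) \left(u{\left(-200 \right)} + 13166\right) = \left(-12432 + 16584\right) \left(\left(-2 - -400\right) + 13166\right) = 4152 \left(\left(-2 + 400\right) + 13166\right) = 4152 \left(398 + 13166\right) = 4152 \cdot 13564 = 56317728$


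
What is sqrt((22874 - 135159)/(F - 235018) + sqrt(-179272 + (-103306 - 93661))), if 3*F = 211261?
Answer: sqrt(166336641015 + 243831526849*I*sqrt(376239))/493793 ≈ 17.522 + 17.503*I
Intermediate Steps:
F = 211261/3 (F = (1/3)*211261 = 211261/3 ≈ 70420.)
sqrt((22874 - 135159)/(F - 235018) + sqrt(-179272 + (-103306 - 93661))) = sqrt((22874 - 135159)/(211261/3 - 235018) + sqrt(-179272 + (-103306 - 93661))) = sqrt(-112285/(-493793/3) + sqrt(-179272 - 196967)) = sqrt(-112285*(-3/493793) + sqrt(-376239)) = sqrt(336855/493793 + I*sqrt(376239))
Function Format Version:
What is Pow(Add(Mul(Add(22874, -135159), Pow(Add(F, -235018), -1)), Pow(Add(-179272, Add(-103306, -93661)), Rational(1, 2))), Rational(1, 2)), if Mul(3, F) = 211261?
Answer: Mul(Rational(1, 493793), Pow(Add(166336641015, Mul(243831526849, I, Pow(376239, Rational(1, 2)))), Rational(1, 2))) ≈ Add(17.522, Mul(17.503, I))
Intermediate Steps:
F = Rational(211261, 3) (F = Mul(Rational(1, 3), 211261) = Rational(211261, 3) ≈ 70420.)
Pow(Add(Mul(Add(22874, -135159), Pow(Add(F, -235018), -1)), Pow(Add(-179272, Add(-103306, -93661)), Rational(1, 2))), Rational(1, 2)) = Pow(Add(Mul(Add(22874, -135159), Pow(Add(Rational(211261, 3), -235018), -1)), Pow(Add(-179272, Add(-103306, -93661)), Rational(1, 2))), Rational(1, 2)) = Pow(Add(Mul(-112285, Pow(Rational(-493793, 3), -1)), Pow(Add(-179272, -196967), Rational(1, 2))), Rational(1, 2)) = Pow(Add(Mul(-112285, Rational(-3, 493793)), Pow(-376239, Rational(1, 2))), Rational(1, 2)) = Pow(Add(Rational(336855, 493793), Mul(I, Pow(376239, Rational(1, 2)))), Rational(1, 2))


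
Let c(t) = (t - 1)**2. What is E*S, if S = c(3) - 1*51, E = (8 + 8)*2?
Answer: -1504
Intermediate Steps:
c(t) = (-1 + t)**2
E = 32 (E = 16*2 = 32)
S = -47 (S = (-1 + 3)**2 - 1*51 = 2**2 - 51 = 4 - 51 = -47)
E*S = 32*(-47) = -1504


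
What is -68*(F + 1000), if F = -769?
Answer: -15708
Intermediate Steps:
-68*(F + 1000) = -68*(-769 + 1000) = -68*231 = -15708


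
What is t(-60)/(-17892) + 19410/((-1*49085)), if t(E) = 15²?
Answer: -7962841/19516196 ≈ -0.40801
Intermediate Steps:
t(E) = 225
t(-60)/(-17892) + 19410/((-1*49085)) = 225/(-17892) + 19410/((-1*49085)) = 225*(-1/17892) + 19410/(-49085) = -25/1988 + 19410*(-1/49085) = -25/1988 - 3882/9817 = -7962841/19516196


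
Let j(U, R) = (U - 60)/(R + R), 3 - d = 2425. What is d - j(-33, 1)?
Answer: -4751/2 ≈ -2375.5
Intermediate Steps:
d = -2422 (d = 3 - 1*2425 = 3 - 2425 = -2422)
j(U, R) = (-60 + U)/(2*R) (j(U, R) = (-60 + U)/((2*R)) = (-60 + U)*(1/(2*R)) = (-60 + U)/(2*R))
d - j(-33, 1) = -2422 - (-60 - 33)/(2*1) = -2422 - (-93)/2 = -2422 - 1*(-93/2) = -2422 + 93/2 = -4751/2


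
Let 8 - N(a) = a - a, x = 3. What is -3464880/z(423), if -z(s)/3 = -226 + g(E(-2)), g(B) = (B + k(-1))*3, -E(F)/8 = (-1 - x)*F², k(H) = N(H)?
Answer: 577480/91 ≈ 6345.9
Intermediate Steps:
N(a) = 8 (N(a) = 8 - (a - a) = 8 - 1*0 = 8 + 0 = 8)
k(H) = 8
E(F) = 32*F² (E(F) = -8*(-1 - 1*3)*F² = -8*(-1 - 3)*F² = -(-32)*F² = 32*F²)
g(B) = 24 + 3*B (g(B) = (B + 8)*3 = (8 + B)*3 = 24 + 3*B)
z(s) = -546 (z(s) = -3*(-226 + (24 + 3*(32*(-2)²))) = -3*(-226 + (24 + 3*(32*4))) = -3*(-226 + (24 + 3*128)) = -3*(-226 + (24 + 384)) = -3*(-226 + 408) = -3*182 = -546)
-3464880/z(423) = -3464880/(-546) = -3464880*(-1/546) = 577480/91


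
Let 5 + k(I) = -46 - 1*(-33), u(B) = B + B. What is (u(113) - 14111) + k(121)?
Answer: -13903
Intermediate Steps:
u(B) = 2*B
k(I) = -18 (k(I) = -5 + (-46 - 1*(-33)) = -5 + (-46 + 33) = -5 - 13 = -18)
(u(113) - 14111) + k(121) = (2*113 - 14111) - 18 = (226 - 14111) - 18 = -13885 - 18 = -13903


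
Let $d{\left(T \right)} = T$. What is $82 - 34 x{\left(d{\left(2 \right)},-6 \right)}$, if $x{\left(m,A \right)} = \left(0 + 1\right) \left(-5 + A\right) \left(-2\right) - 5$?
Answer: $-496$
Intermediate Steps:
$x{\left(m,A \right)} = 5 - 2 A$ ($x{\left(m,A \right)} = 1 \left(-5 + A\right) \left(-2\right) - 5 = \left(-5 + A\right) \left(-2\right) - 5 = \left(10 - 2 A\right) - 5 = 5 - 2 A$)
$82 - 34 x{\left(d{\left(2 \right)},-6 \right)} = 82 - 34 \left(5 - -12\right) = 82 - 34 \left(5 + 12\right) = 82 - 578 = -496$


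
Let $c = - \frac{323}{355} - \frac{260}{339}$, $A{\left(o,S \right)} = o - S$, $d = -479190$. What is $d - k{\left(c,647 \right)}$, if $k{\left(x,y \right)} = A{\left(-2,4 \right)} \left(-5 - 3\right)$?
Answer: $-479238$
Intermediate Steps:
$c = - \frac{201797}{120345}$ ($c = \left(-323\right) \frac{1}{355} - \frac{260}{339} = - \frac{323}{355} - \frac{260}{339} = - \frac{201797}{120345} \approx -1.6768$)
$k{\left(x,y \right)} = 48$ ($k{\left(x,y \right)} = \left(-2 - 4\right) \left(-5 - 3\right) = \left(-2 - 4\right) \left(-8\right) = \left(-6\right) \left(-8\right) = 48$)
$d - k{\left(c,647 \right)} = -479190 - 48 = -479238$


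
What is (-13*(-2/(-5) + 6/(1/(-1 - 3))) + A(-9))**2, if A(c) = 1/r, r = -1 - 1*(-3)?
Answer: 9443329/100 ≈ 94433.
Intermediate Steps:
r = 2 (r = -1 + 3 = 2)
A(c) = 1/2
(-13*(-2/(-5) + 6/(1/(-1 - 3))) + A(-9))**2 = (-13*(-2/(-5) + 6/(1/(-1 - 3))) + 1/2)**2 = (-13*(-2*(-1/5) + 6/(1/(-4))) + 1/2)**2 = (-13*(2/5 + 6/(-1/4)) + 1/2)**2 = (-13*(2/5 + 6*(-4)) + 1/2)**2 = (-13*(2/5 - 24) + 1/2)**2 = (-13*(-118/5) + 1/2)**2 = (1534/5 + 1/2)**2 = (3073/10)**2 = 9443329/100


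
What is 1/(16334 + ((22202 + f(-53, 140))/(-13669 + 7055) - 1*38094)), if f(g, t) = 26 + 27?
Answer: -6614/143942895 ≈ -4.5949e-5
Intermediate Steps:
f(g, t) = 53
1/(16334 + ((22202 + f(-53, 140))/(-13669 + 7055) - 1*38094)) = 1/(16334 + ((22202 + 53)/(-13669 + 7055) - 1*38094)) = 1/(16334 + (22255/(-6614) - 38094)) = 1/(16334 + (22255*(-1/6614) - 38094)) = 1/(16334 + (-22255/6614 - 38094)) = 1/(16334 - 251975971/6614) = 1/(-143942895/6614) = -6614/143942895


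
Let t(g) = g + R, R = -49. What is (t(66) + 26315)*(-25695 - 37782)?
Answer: -1671476364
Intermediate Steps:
t(g) = -49 + g (t(g) = g - 49 = -49 + g)
(t(66) + 26315)*(-25695 - 37782) = ((-49 + 66) + 26315)*(-25695 - 37782) = (17 + 26315)*(-63477) = 26332*(-63477) = -1671476364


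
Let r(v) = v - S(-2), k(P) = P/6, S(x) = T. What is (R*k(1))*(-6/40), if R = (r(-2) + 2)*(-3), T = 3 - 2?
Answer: -3/40 ≈ -0.075000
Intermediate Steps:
T = 1
S(x) = 1
k(P) = P/6 (k(P) = P*(1/6) = P/6)
r(v) = -1 + v (r(v) = v - 1*1 = v - 1 = -1 + v)
R = 3 (R = ((-1 - 2) + 2)*(-3) = (-3 + 2)*(-3) = -1*(-3) = 3)
(R*k(1))*(-6/40) = (3*((1/6)*1))*(-6/40) = (3*(1/6))*(-6*1/40) = (1/2)*(-3/20) = -3/40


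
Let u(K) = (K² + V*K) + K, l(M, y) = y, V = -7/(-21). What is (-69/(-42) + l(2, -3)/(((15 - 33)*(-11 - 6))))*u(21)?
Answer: 39061/51 ≈ 765.90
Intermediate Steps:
V = ⅓ (V = -7*(-1/21) = ⅓ ≈ 0.33333)
u(K) = K² + 4*K/3 (u(K) = (K² + K/3) + K = K² + 4*K/3)
(-69/(-42) + l(2, -3)/(((15 - 33)*(-11 - 6))))*u(21) = (-69/(-42) - 3*1/((-11 - 6)*(15 - 33)))*((⅓)*21*(4 + 3*21)) = (-69*(-1/42) - 3/((-18*(-17))))*((⅓)*21*(4 + 63)) = (23/14 - 3/306)*((⅓)*21*67) = (23/14 - 3*1/306)*469 = (23/14 - 1/102)*469 = (583/357)*469 = 39061/51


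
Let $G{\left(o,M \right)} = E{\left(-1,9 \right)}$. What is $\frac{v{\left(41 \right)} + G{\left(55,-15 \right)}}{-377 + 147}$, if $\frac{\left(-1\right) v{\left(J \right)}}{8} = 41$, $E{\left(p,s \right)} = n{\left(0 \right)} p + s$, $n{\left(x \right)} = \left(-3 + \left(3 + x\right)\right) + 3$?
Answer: $\frac{7}{5} \approx 1.4$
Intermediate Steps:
$n{\left(x \right)} = 3 + x$ ($n{\left(x \right)} = x + 3 = 3 + x$)
$E{\left(p,s \right)} = s + 3 p$ ($E{\left(p,s \right)} = \left(3 + 0\right) p + s = 3 p + s = s + 3 p$)
$v{\left(J \right)} = -328$ ($v{\left(J \right)} = \left(-8\right) 41 = -328$)
$G{\left(o,M \right)} = 6$ ($G{\left(o,M \right)} = 9 + 3 \left(-1\right) = 9 - 3 = 6$)
$\frac{v{\left(41 \right)} + G{\left(55,-15 \right)}}{-377 + 147} = \frac{-328 + 6}{-377 + 147} = - \frac{322}{-230} = \left(-322\right) \left(- \frac{1}{230}\right) = \frac{7}{5}$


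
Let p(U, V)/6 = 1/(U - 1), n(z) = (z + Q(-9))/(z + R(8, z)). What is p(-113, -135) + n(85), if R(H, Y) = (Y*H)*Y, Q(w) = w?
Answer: -56441/1099815 ≈ -0.051319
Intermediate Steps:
R(H, Y) = H*Y² (R(H, Y) = (H*Y)*Y = H*Y²)
n(z) = (-9 + z)/(z + 8*z²) (n(z) = (z - 9)/(z + 8*z²) = (-9 + z)/(z + 8*z²))
p(U, V) = 6/(-1 + U) (p(U, V) = 6/(U - 1) = 6/(-1 + U))
p(-113, -135) + n(85) = 6/(-1 - 113) + (-9 + 85)/(85*(1 + 8*85)) = 6/(-114) + (1/85)*76/(1 + 680) = 6*(-1/114) + (1/85)*76/681 = -1/19 + (1/85)*(1/681)*76 = -1/19 + 76/57885 = -56441/1099815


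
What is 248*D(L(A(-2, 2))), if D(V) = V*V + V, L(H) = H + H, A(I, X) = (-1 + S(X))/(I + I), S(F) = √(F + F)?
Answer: -62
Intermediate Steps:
S(F) = √2*√F (S(F) = √(2*F) = √2*√F)
A(I, X) = (-1 + √2*√X)/(2*I) (A(I, X) = (-1 + √2*√X)/(I + I) = (-1 + √2*√X)/((2*I)) = (-1 + √2*√X)*(1/(2*I)) = (-1 + √2*√X)/(2*I))
L(H) = 2*H
D(V) = V + V² (D(V) = V² + V = V + V²)
248*D(L(A(-2, 2))) = 248*((2*((½)*(-1 + √2*√2)/(-2)))*(1 + 2*((½)*(-1 + √2*√2)/(-2)))) = 248*((2*((½)*(-½)*(-1 + 2)))*(1 + 2*((½)*(-½)*(-1 + 2)))) = 248*((2*((½)*(-½)*1))*(1 + 2*((½)*(-½)*1))) = 248*((2*(-¼))*(1 + 2*(-¼))) = 248*(-(1 - ½)/2) = 248*(-½*½) = 248*(-¼) = -62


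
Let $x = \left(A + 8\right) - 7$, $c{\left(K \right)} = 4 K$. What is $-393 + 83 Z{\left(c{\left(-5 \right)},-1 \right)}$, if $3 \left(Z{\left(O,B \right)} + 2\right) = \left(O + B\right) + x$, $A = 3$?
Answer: $- \frac{3088}{3} \approx -1029.3$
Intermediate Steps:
$x = 4$ ($x = \left(3 + 8\right) - 7 = 11 - 7 = 4$)
$Z{\left(O,B \right)} = - \frac{2}{3} + \frac{B}{3} + \frac{O}{3}$ ($Z{\left(O,B \right)} = -2 + \frac{\left(O + B\right) + 4}{3} = -2 + \frac{\left(B + O\right) + 4}{3} = -2 + \frac{4 + B + O}{3} = -2 + \left(\frac{4}{3} + \frac{B}{3} + \frac{O}{3}\right) = - \frac{2}{3} + \frac{B}{3} + \frac{O}{3}$)
$-393 + 83 Z{\left(c{\left(-5 \right)},-1 \right)} = -393 + 83 \left(- \frac{2}{3} + \frac{1}{3} \left(-1\right) + \frac{4 \left(-5\right)}{3}\right) = -393 + 83 \left(- \frac{2}{3} - \frac{1}{3} + \frac{1}{3} \left(-20\right)\right) = -393 + 83 \left(- \frac{2}{3} - \frac{1}{3} - \frac{20}{3}\right) = -393 + 83 \left(- \frac{23}{3}\right) = -393 - \frac{1909}{3} = - \frac{3088}{3}$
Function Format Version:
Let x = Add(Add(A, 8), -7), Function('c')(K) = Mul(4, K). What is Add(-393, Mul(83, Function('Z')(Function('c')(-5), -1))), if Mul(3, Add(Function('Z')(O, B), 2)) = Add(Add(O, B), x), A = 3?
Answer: Rational(-3088, 3) ≈ -1029.3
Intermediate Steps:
x = 4 (x = Add(Add(3, 8), -7) = Add(11, -7) = 4)
Function('Z')(O, B) = Add(Rational(-2, 3), Mul(Rational(1, 3), B), Mul(Rational(1, 3), O)) (Function('Z')(O, B) = Add(-2, Mul(Rational(1, 3), Add(Add(O, B), 4))) = Add(-2, Mul(Rational(1, 3), Add(Add(B, O), 4))) = Add(-2, Mul(Rational(1, 3), Add(4, B, O))) = Add(-2, Add(Rational(4, 3), Mul(Rational(1, 3), B), Mul(Rational(1, 3), O))) = Add(Rational(-2, 3), Mul(Rational(1, 3), B), Mul(Rational(1, 3), O)))
Add(-393, Mul(83, Function('Z')(Function('c')(-5), -1))) = Add(-393, Mul(83, Add(Rational(-2, 3), Mul(Rational(1, 3), -1), Mul(Rational(1, 3), Mul(4, -5))))) = Add(-393, Mul(83, Add(Rational(-2, 3), Rational(-1, 3), Mul(Rational(1, 3), -20)))) = Add(-393, Mul(83, Add(Rational(-2, 3), Rational(-1, 3), Rational(-20, 3)))) = Add(-393, Mul(83, Rational(-23, 3))) = Add(-393, Rational(-1909, 3)) = Rational(-3088, 3)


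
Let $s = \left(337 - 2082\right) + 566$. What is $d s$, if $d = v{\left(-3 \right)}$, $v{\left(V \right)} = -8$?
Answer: $9432$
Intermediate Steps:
$d = -8$
$s = -1179$ ($s = -1745 + 566 = -1179$)
$d s = \left(-8\right) \left(-1179\right) = 9432$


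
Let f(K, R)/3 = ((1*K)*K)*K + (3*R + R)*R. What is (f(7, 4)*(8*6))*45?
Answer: 2637360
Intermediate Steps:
f(K, R) = 3*K³ + 12*R² (f(K, R) = 3*(((1*K)*K)*K + (3*R + R)*R) = 3*((K*K)*K + (4*R)*R) = 3*(K²*K + 4*R²) = 3*(K³ + 4*R²) = 3*K³ + 12*R²)
(f(7, 4)*(8*6))*45 = ((3*7³ + 12*4²)*(8*6))*45 = ((3*343 + 12*16)*48)*45 = ((1029 + 192)*48)*45 = (1221*48)*45 = 58608*45 = 2637360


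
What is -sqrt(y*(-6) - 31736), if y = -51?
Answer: -I*sqrt(31430) ≈ -177.29*I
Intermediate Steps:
-sqrt(y*(-6) - 31736) = -sqrt(-51*(-6) - 31736) = -sqrt(306 - 31736) = -sqrt(-31430) = -I*sqrt(31430)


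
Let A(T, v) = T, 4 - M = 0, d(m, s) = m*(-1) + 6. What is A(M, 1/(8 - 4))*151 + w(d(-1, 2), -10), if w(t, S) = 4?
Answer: 608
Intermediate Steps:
d(m, s) = 6 - m (d(m, s) = -m + 6 = 6 - m)
M = 4 (M = 4 - 1*0 = 4 + 0 = 4)
A(M, 1/(8 - 4))*151 + w(d(-1, 2), -10) = 4*151 + 4 = 604 + 4 = 608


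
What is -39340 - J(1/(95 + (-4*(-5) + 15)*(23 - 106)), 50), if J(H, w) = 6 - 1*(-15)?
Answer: -39361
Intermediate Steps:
J(H, w) = 21 (J(H, w) = 6 + 15 = 21)
-39340 - J(1/(95 + (-4*(-5) + 15)*(23 - 106)), 50) = -39340 - 1*21 = -39340 - 21 = -39361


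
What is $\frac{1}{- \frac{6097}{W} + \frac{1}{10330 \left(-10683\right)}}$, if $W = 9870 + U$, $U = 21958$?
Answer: $- \frac{1756195676460}{336418422329} \approx -5.2203$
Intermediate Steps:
$W = 31828$ ($W = 9870 + 21958 = 31828$)
$\frac{1}{- \frac{6097}{W} + \frac{1}{10330 \left(-10683\right)}} = \frac{1}{- \frac{6097}{31828} + \frac{1}{10330 \left(-10683\right)}} = \frac{1}{\left(-6097\right) \frac{1}{31828} + \frac{1}{10330} \left(- \frac{1}{10683}\right)} = \frac{1}{- \frac{6097}{31828} - \frac{1}{110355390}} = \frac{1}{- \frac{336418422329}{1756195676460}} = - \frac{1756195676460}{336418422329}$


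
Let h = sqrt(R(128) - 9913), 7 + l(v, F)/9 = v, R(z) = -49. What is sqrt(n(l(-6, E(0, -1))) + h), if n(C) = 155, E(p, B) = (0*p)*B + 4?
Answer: sqrt(155 + I*sqrt(9962)) ≈ 13.026 + 3.8312*I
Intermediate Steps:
E(p, B) = 4 (E(p, B) = 0*B + 4 = 0 + 4 = 4)
l(v, F) = -63 + 9*v
h = I*sqrt(9962) (h = sqrt(-49 - 9913) = sqrt(-9962) = I*sqrt(9962) ≈ 99.81*I)
sqrt(n(l(-6, E(0, -1))) + h) = sqrt(155 + I*sqrt(9962))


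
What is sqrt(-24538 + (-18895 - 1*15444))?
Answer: I*sqrt(58877) ≈ 242.65*I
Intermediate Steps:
sqrt(-24538 + (-18895 - 1*15444)) = sqrt(-24538 + (-18895 - 15444)) = sqrt(-24538 - 34339) = sqrt(-58877) = I*sqrt(58877)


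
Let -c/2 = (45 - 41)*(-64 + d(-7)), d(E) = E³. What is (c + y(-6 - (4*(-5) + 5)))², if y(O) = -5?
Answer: 10569001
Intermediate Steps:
c = 3256 (c = -2*(45 - 41)*(-64 + (-7)³) = -8*(-64 - 343) = -8*(-407) = -2*(-1628) = 3256)
(c + y(-6 - (4*(-5) + 5)))² = (3256 - 5)² = 3251² = 10569001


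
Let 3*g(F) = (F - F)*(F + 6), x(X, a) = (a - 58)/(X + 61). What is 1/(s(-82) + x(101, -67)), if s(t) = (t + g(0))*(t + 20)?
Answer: 162/823483 ≈ 0.00019673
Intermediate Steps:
x(X, a) = (-58 + a)/(61 + X)
g(F) = 0 (g(F) = ((F - F)*(F + 6))/3 = (0*(6 + F))/3 = (⅓)*0 = 0)
s(t) = t*(20 + t) (s(t) = (t + 0)*(t + 20) = t*(20 + t))
1/(s(-82) + x(101, -67)) = 1/(-82*(20 - 82) + (-58 - 67)/(61 + 101)) = 1/(-82*(-62) - 125/162) = 1/(5084 + (1/162)*(-125)) = 1/(5084 - 125/162) = 1/(823483/162) = 162/823483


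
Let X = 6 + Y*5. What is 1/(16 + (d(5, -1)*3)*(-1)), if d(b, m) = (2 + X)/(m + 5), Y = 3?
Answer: -⅘ ≈ -0.80000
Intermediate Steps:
X = 21 (X = 6 + 3*5 = 6 + 15 = 21)
d(b, m) = 23/(5 + m) (d(b, m) = (2 + 21)/(m + 5) = 23/(5 + m))
1/(16 + (d(5, -1)*3)*(-1)) = 1/(16 + ((23/(5 - 1))*3)*(-1)) = 1/(16 + ((23/4)*3)*(-1)) = 1/(16 + (69/4)*(-1)) = 1/(16 - 69/4) = 1/(-5/4) = -⅘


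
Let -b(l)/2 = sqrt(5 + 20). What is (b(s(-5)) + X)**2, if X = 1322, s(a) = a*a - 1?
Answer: 1721344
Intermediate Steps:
s(a) = -1 + a**2 (s(a) = a**2 - 1 = -1 + a**2)
b(l) = -10 (b(l) = -2*sqrt(5 + 20) = -2*sqrt(25) = -2*5 = -10)
(b(s(-5)) + X)**2 = (-10 + 1322)**2 = 1312**2 = 1721344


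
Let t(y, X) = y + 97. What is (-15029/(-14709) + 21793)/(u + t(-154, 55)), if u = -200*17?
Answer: -320568266/50849013 ≈ -6.3043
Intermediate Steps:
t(y, X) = 97 + y
u = -3400
(-15029/(-14709) + 21793)/(u + t(-154, 55)) = (-15029/(-14709) + 21793)/(-3400 + (97 - 154)) = (-15029*(-1/14709) + 21793)/(-3400 - 57) = (15029/14709 + 21793)/(-3457) = (320568266/14709)*(-1/3457) = -320568266/50849013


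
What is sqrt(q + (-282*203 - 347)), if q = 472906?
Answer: sqrt(415313) ≈ 644.45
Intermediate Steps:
sqrt(q + (-282*203 - 347)) = sqrt(472906 + (-282*203 - 347)) = sqrt(472906 + (-57246 - 347)) = sqrt(472906 - 57593) = sqrt(415313)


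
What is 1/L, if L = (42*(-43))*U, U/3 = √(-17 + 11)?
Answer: I*√6/32508 ≈ 7.535e-5*I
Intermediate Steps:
U = 3*I*√6 (U = 3*√(-17 + 11) = 3*√(-6) = 3*(I*√6) = 3*I*√6 ≈ 7.3485*I)
L = -5418*I*√6 (L = (42*(-43))*(3*I*√6) = -5418*I*√6 ≈ -13271.0*I)
1/L = 1/(-5418*I*√6) = I*√6/32508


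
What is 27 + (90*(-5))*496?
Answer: -223173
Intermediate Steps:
27 + (90*(-5))*496 = 27 - 450*496 = 27 - 223200 = -223173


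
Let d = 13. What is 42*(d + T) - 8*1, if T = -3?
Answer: 412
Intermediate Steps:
42*(d + T) - 8*1 = 42*(13 - 3) - 8*1 = 42*10 - 8 = 420 - 8 = 412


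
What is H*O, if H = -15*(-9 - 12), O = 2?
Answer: 630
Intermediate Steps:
H = 315 (H = -15*(-21) = 315)
H*O = 315*2 = 630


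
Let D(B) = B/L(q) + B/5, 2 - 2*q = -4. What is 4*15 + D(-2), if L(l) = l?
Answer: 884/15 ≈ 58.933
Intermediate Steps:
q = 3 (q = 1 - ½*(-4) = 1 + 2 = 3)
D(B) = 8*B/15 (D(B) = B/3 + B/5 = 8*B/15)
4*15 + D(-2) = 4*15 + (8/15)*(-2) = 60 - 16/15 = 884/15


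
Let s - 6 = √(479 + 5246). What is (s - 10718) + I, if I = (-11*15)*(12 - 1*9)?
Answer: -11207 + 5*√229 ≈ -11131.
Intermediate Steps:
I = -495 (I = -165*(12 - 9) = -165*3 = -495)
s = 6 + 5*√229 (s = 6 + √(479 + 5246) = 6 + √5725 = 6 + 5*√229 ≈ 81.664)
(s - 10718) + I = ((6 + 5*√229) - 10718) - 495 = (-10712 + 5*√229) - 495 = -11207 + 5*√229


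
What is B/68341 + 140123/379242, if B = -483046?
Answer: -173615185189/25917777522 ≈ -6.6987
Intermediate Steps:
B/68341 + 140123/379242 = -483046/68341 + 140123/379242 = -173615185189/25917777522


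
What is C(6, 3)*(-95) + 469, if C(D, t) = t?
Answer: 184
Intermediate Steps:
C(6, 3)*(-95) + 469 = 3*(-95) + 469 = -285 + 469 = 184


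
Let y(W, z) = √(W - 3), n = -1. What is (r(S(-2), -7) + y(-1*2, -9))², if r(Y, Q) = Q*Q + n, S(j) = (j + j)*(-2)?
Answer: (48 + I*√5)² ≈ 2299.0 + 214.66*I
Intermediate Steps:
y(W, z) = √(-3 + W)
S(j) = -4*j (S(j) = (2*j)*(-2) = -4*j)
r(Y, Q) = -1 + Q² (r(Y, Q) = Q*Q - 1 = Q² - 1 = -1 + Q²)
(r(S(-2), -7) + y(-1*2, -9))² = ((-1 + (-7)²) + √(-3 - 1*2))² = ((-1 + 49) + √(-3 - 2))² = (48 + √(-5))² = (48 + I*√5)²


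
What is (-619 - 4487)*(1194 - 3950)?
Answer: 14072136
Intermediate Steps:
(-619 - 4487)*(1194 - 3950) = -5106*(-2756) = 14072136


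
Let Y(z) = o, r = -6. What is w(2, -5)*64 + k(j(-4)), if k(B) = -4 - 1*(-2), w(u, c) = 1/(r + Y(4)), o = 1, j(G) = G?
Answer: -74/5 ≈ -14.800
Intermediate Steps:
Y(z) = 1
w(u, c) = -1/5 (w(u, c) = 1/(-6 + 1) = 1/(-5) = -1/5)
k(B) = -2 (k(B) = -4 + 2 = -2)
w(2, -5)*64 + k(j(-4)) = -1/5*64 - 2 = -64/5 - 2 = -74/5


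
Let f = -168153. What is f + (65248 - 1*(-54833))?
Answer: -48072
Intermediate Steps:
f + (65248 - 1*(-54833)) = -168153 + (65248 - 1*(-54833)) = -168153 + (65248 + 54833) = -168153 + 120081 = -48072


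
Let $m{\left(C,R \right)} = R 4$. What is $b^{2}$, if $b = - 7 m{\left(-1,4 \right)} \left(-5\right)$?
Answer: $313600$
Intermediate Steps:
$m{\left(C,R \right)} = 4 R$
$b = 560$ ($b = - 7 \cdot 4 \cdot 4 \left(-5\right) = \left(-7\right) 16 \left(-5\right) = \left(-112\right) \left(-5\right) = 560$)
$b^{2} = 560^{2} = 313600$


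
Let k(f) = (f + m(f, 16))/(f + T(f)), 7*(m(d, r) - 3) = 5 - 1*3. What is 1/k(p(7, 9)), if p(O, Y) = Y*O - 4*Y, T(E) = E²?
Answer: 1323/53 ≈ 24.962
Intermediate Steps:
m(d, r) = 23/7 (m(d, r) = 3 + (5 - 1*3)/7 = 3 + (5 - 3)/7 = 3 + (⅐)*2 = 3 + 2/7 = 23/7)
p(O, Y) = -4*Y + O*Y (p(O, Y) = O*Y - 4*Y = -4*Y + O*Y)
k(f) = (23/7 + f)/(f + f²) (k(f) = (f + 23/7)/(f + f²) = (23/7 + f)/(f + f²))
1/k(p(7, 9)) = 1/((23/7 + 9*(-4 + 7))/(((9*(-4 + 7)))*(1 + 9*(-4 + 7)))) = 1/((23/7 + 9*3)/(((9*3))*(1 + 9*3))) = 1/((23/7 + 27)/(27*(1 + 27))) = 1/((1/27)*(212/7)/28) = 1/((1/27)*(1/28)*(212/7)) = 1/(53/1323) = 1323/53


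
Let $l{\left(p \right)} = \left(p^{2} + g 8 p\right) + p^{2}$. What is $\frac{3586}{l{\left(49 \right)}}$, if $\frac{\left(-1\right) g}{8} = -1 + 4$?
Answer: $- \frac{1793}{2303} \approx -0.77855$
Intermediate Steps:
$g = -24$ ($g = - 8 \left(-1 + 4\right) = \left(-8\right) 3 = -24$)
$l{\left(p \right)} = - 192 p + 2 p^{2}$ ($l{\left(p \right)} = \left(p^{2} + \left(-24\right) 8 p\right) + p^{2} = \left(p^{2} - 192 p\right) + p^{2} = - 192 p + 2 p^{2}$)
$\frac{3586}{l{\left(49 \right)}} = \frac{3586}{2 \cdot 49 \left(-96 + 49\right)} = \frac{3586}{2 \cdot 49 \left(-47\right)} = \frac{3586}{-4606} = 3586 \left(- \frac{1}{4606}\right) = - \frac{1793}{2303}$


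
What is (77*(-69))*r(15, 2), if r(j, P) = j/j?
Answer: -5313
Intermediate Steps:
r(j, P) = 1
(77*(-69))*r(15, 2) = (77*(-69))*1 = -5313*1 = -5313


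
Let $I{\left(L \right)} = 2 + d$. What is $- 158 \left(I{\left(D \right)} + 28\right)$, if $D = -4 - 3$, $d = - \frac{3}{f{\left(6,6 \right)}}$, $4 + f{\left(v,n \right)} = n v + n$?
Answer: $- \frac{89823}{19} \approx -4727.5$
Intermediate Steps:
$f{\left(v,n \right)} = -4 + n + n v$ ($f{\left(v,n \right)} = -4 + \left(n v + n\right) = -4 + \left(n + n v\right) = -4 + n + n v$)
$d = - \frac{3}{38}$ ($d = - \frac{3}{-4 + 6 + 6 \cdot 6} = - \frac{3}{-4 + 6 + 36} = - \frac{3}{38} \approx -0.078947$)
$D = -7$
$I{\left(L \right)} = \frac{73}{38}$ ($I{\left(L \right)} = 2 - \frac{3}{38} = \frac{73}{38}$)
$- 158 \left(I{\left(D \right)} + 28\right) = - 158 \left(\frac{73}{38} + 28\right) = \left(-158\right) \frac{1137}{38} = - \frac{89823}{19}$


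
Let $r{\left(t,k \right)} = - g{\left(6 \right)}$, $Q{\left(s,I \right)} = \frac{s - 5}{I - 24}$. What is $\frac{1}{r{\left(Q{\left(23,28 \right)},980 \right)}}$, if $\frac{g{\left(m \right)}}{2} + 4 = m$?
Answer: $- \frac{1}{4} \approx -0.25$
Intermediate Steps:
$Q{\left(s,I \right)} = \frac{-5 + s}{-24 + I}$
$g{\left(m \right)} = -8 + 2 m$
$r{\left(t,k \right)} = -4$ ($r{\left(t,k \right)} = - (-8 + 2 \cdot 6) = - (-8 + 12) = \left(-1\right) 4 = -4$)
$\frac{1}{r{\left(Q{\left(23,28 \right)},980 \right)}} = \frac{1}{-4} = - \frac{1}{4}$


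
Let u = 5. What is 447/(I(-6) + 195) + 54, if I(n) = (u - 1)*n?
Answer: 3227/57 ≈ 56.614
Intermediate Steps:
I(n) = 4*n (I(n) = (5 - 1)*n = 4*n)
447/(I(-6) + 195) + 54 = 447/(4*(-6) + 195) + 54 = 447/(-24 + 195) + 54 = 447/171 + 54 = 447*(1/171) + 54 = 149/57 + 54 = 3227/57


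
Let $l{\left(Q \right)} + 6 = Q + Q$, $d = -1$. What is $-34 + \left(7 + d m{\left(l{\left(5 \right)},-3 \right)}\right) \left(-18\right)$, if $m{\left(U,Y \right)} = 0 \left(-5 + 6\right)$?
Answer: $-160$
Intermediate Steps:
$l{\left(Q \right)} = -6 + 2 Q$ ($l{\left(Q \right)} = -6 + \left(Q + Q\right) = -6 + 2 Q$)
$m{\left(U,Y \right)} = 0$ ($m{\left(U,Y \right)} = 0 \cdot 1 = 0$)
$-34 + \left(7 + d m{\left(l{\left(5 \right)},-3 \right)}\right) \left(-18\right) = -34 + \left(7 - 0\right) \left(-18\right) = -34 + \left(7 + 0\right) \left(-18\right) = -34 + 7 \left(-18\right) = -34 - 126 = -160$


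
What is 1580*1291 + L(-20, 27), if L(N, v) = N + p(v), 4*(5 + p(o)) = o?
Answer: 8159047/4 ≈ 2.0398e+6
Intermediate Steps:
p(o) = -5 + o/4
L(N, v) = -5 + N + v/4 (L(N, v) = N + (-5 + v/4) = -5 + N + v/4)
1580*1291 + L(-20, 27) = 1580*1291 + (-5 - 20 + (1/4)*27) = 2039780 + (-5 - 20 + 27/4) = 2039780 - 73/4 = 8159047/4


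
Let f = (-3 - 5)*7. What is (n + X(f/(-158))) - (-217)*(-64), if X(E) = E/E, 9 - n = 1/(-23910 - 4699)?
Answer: -397035701/28609 ≈ -13878.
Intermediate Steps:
f = -56 (f = -8*7 = -56)
n = 257482/28609 (n = 9 - 1/(-23910 - 4699) = 9 - 1/(-28609) = 9 - 1*(-1/28609) = 9 + 1/28609 = 257482/28609 ≈ 9.0000)
X(E) = 1
(n + X(f/(-158))) - (-217)*(-64) = (257482/28609 + 1) - (-217)*(-64) = 286091/28609 - 1*13888 = 286091/28609 - 13888 = -397035701/28609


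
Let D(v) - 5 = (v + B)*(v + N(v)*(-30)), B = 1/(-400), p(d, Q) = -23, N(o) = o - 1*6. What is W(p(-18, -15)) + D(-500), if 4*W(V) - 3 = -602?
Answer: -146803629/20 ≈ -7.3402e+6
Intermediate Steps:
N(o) = -6 + o (N(o) = o - 6 = -6 + o)
W(V) = -599/4 (W(V) = ¾ + (¼)*(-602) = ¾ - 301/2 = -599/4)
B = -1/400 ≈ -0.0025000
D(v) = 5 + (180 - 29*v)*(-1/400 + v) (D(v) = 5 + (v - 1/400)*(v + (-6 + v)*(-30)) = 5 + (-1/400 + v)*(v + (180 - 30*v)) = 5 + (-1/400 + v)*(180 - 29*v) = 5 + (180 - 29*v)*(-1/400 + v))
W(p(-18, -15)) + D(-500) = -599/4 + (91/20 - 29*(-500)² + (72029/400)*(-500)) = -599/4 + (91/20 - 29*250000 - 360145/4) = -599/4 + (91/20 - 7250000 - 360145/4) = -599/4 - 73400317/10 = -146803629/20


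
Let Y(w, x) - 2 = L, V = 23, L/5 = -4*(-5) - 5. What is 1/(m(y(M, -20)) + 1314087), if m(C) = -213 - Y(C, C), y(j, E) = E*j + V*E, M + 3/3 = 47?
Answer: 1/1313797 ≈ 7.6115e-7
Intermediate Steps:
M = 46 (M = -1 + 47 = 46)
L = 75 (L = 5*(-4*(-5) - 5) = 5*(20 - 5) = 5*15 = 75)
Y(w, x) = 77 (Y(w, x) = 2 + 75 = 77)
y(j, E) = 23*E + E*j (y(j, E) = E*j + 23*E = 23*E + E*j)
m(C) = -290 (m(C) = -213 - 1*77 = -213 - 77 = -290)
1/(m(y(M, -20)) + 1314087) = 1/(-290 + 1314087) = 1/1313797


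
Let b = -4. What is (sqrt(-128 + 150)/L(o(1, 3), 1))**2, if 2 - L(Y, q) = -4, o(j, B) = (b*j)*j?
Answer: 11/18 ≈ 0.61111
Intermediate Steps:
o(j, B) = -4*j**2 (o(j, B) = (-4*j)*j = -4*j**2)
L(Y, q) = 6 (L(Y, q) = 2 - 1*(-4) = 2 + 4 = 6)
(sqrt(-128 + 150)/L(o(1, 3), 1))**2 = (sqrt(-128 + 150)/6)**2 = (sqrt(22)*(1/6))**2 = (sqrt(22)/6)**2 = 11/18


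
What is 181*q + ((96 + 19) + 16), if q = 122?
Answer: 22213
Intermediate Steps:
181*q + ((96 + 19) + 16) = 181*122 + ((96 + 19) + 16) = 22082 + (115 + 16) = 22082 + 131 = 22213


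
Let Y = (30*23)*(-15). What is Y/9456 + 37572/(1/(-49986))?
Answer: -2959844613117/1576 ≈ -1.8781e+9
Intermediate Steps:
Y = -10350 (Y = 690*(-15) = -10350)
Y/9456 + 37572/(1/(-49986)) = -10350/9456 + 37572/(1/(-49986)) = -10350*1/9456 + 37572/(-1/49986) = -1725/1576 + 37572*(-49986) = -1725/1576 - 1878073992 = -2959844613117/1576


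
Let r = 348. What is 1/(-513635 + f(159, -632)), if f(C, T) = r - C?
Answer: -1/513446 ≈ -1.9476e-6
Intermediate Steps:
f(C, T) = 348 - C
1/(-513635 + f(159, -632)) = 1/(-513635 + (348 - 1*159)) = 1/(-513635 + (348 - 159)) = 1/(-513635 + 189) = 1/(-513446) = -1/513446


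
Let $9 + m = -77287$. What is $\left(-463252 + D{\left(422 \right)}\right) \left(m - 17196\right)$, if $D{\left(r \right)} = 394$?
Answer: $43736378136$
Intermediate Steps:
$m = -77296$ ($m = -9 - 77287 = -77296$)
$\left(-463252 + D{\left(422 \right)}\right) \left(m - 17196\right) = \left(-463252 + 394\right) \left(-77296 - 17196\right) = \left(-462858\right) \left(-94492\right) = 43736378136$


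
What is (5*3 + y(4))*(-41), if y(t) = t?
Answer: -779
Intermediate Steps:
(5*3 + y(4))*(-41) = (5*3 + 4)*(-41) = (15 + 4)*(-41) = 19*(-41) = -779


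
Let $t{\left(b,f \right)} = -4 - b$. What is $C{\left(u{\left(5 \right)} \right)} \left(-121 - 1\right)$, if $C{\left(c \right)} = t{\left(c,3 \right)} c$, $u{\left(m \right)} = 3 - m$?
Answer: $-488$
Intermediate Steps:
$C{\left(c \right)} = c \left(-4 - c\right)$ ($C{\left(c \right)} = \left(-4 - c\right) c = c \left(-4 - c\right)$)
$C{\left(u{\left(5 \right)} \right)} \left(-121 - 1\right) = - \left(3 - 5\right) \left(4 + \left(3 - 5\right)\right) \left(-121 - 1\right) = - \left(3 - 5\right) \left(4 + \left(3 - 5\right)\right) \left(-122\right) = \left(-1\right) \left(-2\right) \left(4 - 2\right) \left(-122\right) = \left(-1\right) \left(-2\right) 2 \left(-122\right) = 4 \left(-122\right) = -488$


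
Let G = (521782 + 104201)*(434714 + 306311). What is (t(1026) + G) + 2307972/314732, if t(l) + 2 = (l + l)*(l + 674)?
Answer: 36498883141955552/78683 ≈ 4.6387e+11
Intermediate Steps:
t(l) = -2 + 2*l*(674 + l) (t(l) = -2 + (l + l)*(l + 674) = -2 + (2*l)*(674 + l) = -2 + 2*l*(674 + l))
G = 463869052575 (G = 625983*741025 = 463869052575)
(t(1026) + G) + 2307972/314732 = ((-2 + 2*1026**2 + 1348*1026) + 463869052575) + 2307972/314732 = ((-2 + 2*1052676 + 1383048) + 463869052575) + 2307972*(1/314732) = ((-2 + 2105352 + 1383048) + 463869052575) + 576993/78683 = (3488398 + 463869052575) + 576993/78683 = 463872540973 + 576993/78683 = 36498883141955552/78683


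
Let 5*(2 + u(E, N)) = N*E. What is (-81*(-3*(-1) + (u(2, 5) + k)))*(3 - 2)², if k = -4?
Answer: 81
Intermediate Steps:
u(E, N) = -2 + E*N/5 (u(E, N) = -2 + (N*E)/5 = -2 + (E*N)/5 = -2 + E*N/5)
(-81*(-3*(-1) + (u(2, 5) + k)))*(3 - 2)² = (-81*(-3*(-1) + ((-2 + (⅕)*2*5) - 4)))*(3 - 2)² = -81*(3 + ((-2 + 2) - 4))*1² = -81*(3 + (0 - 4))*1 = -81*(3 - 4)*1 = -81*(-1)*1 = 81*1 = 81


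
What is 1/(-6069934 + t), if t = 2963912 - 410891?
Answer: -1/3516913 ≈ -2.8434e-7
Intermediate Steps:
t = 2553021
1/(-6069934 + t) = 1/(-6069934 + 2553021) = 1/(-3516913) = -1/3516913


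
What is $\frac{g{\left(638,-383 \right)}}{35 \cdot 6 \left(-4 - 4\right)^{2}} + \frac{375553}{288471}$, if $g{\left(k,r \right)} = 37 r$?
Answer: $\frac{319836593}{1292350080} \approx 0.24748$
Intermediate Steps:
$\frac{g{\left(638,-383 \right)}}{35 \cdot 6 \left(-4 - 4\right)^{2}} + \frac{375553}{288471} = \frac{37 \left(-383\right)}{35 \cdot 6 \left(-4 - 4\right)^{2}} + \frac{375553}{288471} = - \frac{14171}{210 \left(-8\right)^{2}} + 375553 \cdot \frac{1}{288471} = - \frac{14171}{210 \cdot 64} + \frac{375553}{288471} = - \frac{14171}{13440} + \frac{375553}{288471} = \frac{319836593}{1292350080}$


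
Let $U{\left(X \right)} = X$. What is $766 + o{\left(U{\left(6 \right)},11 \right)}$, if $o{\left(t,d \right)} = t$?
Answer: $772$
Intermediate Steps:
$766 + o{\left(U{\left(6 \right)},11 \right)} = 766 + 6 = 772$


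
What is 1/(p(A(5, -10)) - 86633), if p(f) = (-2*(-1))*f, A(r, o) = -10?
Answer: -1/86653 ≈ -1.1540e-5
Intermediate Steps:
p(f) = 2*f
1/(p(A(5, -10)) - 86633) = 1/(2*(-10) - 86633) = 1/(-20 - 86633) = 1/(-86653) = -1/86653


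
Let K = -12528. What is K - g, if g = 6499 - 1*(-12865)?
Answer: -31892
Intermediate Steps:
g = 19364 (g = 6499 + 12865 = 19364)
K - g = -12528 - 1*19364 = -12528 - 19364 = -31892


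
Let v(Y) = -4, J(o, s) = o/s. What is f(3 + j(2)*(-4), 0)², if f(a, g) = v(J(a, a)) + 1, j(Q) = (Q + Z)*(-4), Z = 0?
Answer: 9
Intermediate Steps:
j(Q) = -4*Q (j(Q) = (Q + 0)*(-4) = Q*(-4) = -4*Q)
f(a, g) = -3 (f(a, g) = -4 + 1 = -3)
f(3 + j(2)*(-4), 0)² = (-3)² = 9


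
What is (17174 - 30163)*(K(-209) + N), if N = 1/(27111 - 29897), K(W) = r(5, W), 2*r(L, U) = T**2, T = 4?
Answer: -289485843/2786 ≈ -1.0391e+5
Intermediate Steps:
r(L, U) = 8 (r(L, U) = (1/2)*4**2 = (1/2)*16 = 8)
K(W) = 8
N = -1/2786 (N = 1/(-2786) = -1/2786 ≈ -0.00035894)
(17174 - 30163)*(K(-209) + N) = (17174 - 30163)*(8 - 1/2786) = -12989*22287/2786 = -289485843/2786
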